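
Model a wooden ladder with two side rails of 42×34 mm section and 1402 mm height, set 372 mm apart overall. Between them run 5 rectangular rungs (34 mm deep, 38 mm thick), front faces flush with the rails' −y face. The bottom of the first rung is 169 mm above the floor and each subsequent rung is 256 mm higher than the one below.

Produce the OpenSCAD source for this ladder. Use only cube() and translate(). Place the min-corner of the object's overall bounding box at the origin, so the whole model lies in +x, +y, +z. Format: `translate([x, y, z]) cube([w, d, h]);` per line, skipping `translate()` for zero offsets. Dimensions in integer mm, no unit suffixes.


cube([42, 34, 1402]);
translate([330, 0, 0]) cube([42, 34, 1402]);
translate([42, 0, 169]) cube([288, 34, 38]);
translate([42, 0, 425]) cube([288, 34, 38]);
translate([42, 0, 681]) cube([288, 34, 38]);
translate([42, 0, 937]) cube([288, 34, 38]);
translate([42, 0, 1193]) cube([288, 34, 38]);


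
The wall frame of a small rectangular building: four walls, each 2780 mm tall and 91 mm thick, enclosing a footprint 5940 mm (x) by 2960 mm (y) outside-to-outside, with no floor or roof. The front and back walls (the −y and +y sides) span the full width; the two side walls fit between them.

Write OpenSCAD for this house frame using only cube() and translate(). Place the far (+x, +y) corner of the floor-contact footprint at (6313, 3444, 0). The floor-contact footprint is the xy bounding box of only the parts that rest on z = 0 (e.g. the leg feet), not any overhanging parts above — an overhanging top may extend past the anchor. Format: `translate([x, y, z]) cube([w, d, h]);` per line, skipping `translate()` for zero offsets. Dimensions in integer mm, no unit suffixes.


translate([373, 484, 0]) cube([5940, 91, 2780]);
translate([373, 3353, 0]) cube([5940, 91, 2780]);
translate([373, 575, 0]) cube([91, 2778, 2780]);
translate([6222, 575, 0]) cube([91, 2778, 2780]);


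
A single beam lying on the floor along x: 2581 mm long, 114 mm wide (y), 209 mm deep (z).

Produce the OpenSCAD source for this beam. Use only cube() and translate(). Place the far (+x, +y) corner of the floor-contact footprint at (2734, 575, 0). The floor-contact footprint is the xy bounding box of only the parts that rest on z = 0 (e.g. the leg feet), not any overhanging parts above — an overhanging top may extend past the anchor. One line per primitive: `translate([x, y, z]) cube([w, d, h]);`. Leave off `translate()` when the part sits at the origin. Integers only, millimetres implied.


translate([153, 461, 0]) cube([2581, 114, 209]);


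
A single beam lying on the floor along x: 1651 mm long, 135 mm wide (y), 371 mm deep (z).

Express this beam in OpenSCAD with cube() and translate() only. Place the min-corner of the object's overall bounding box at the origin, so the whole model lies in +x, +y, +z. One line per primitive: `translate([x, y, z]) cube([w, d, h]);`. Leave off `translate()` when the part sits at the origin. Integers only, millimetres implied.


cube([1651, 135, 371]);


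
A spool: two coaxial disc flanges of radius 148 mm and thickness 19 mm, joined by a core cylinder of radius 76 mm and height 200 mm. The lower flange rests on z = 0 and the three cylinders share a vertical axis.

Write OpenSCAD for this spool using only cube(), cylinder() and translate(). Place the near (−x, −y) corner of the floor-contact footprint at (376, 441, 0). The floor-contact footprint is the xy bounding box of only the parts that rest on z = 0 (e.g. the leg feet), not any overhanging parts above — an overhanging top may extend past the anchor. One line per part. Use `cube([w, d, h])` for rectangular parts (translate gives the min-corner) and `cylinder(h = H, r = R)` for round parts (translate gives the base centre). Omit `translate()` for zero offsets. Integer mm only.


translate([524, 589, 0]) cylinder(h = 19, r = 148);
translate([524, 589, 19]) cylinder(h = 200, r = 76);
translate([524, 589, 219]) cylinder(h = 19, r = 148);


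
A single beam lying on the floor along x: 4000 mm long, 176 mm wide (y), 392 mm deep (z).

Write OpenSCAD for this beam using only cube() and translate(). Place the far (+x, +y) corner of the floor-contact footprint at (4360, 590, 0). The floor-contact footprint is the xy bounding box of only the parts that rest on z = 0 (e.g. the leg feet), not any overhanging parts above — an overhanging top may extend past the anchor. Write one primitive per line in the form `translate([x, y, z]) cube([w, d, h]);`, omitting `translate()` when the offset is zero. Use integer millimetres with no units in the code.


translate([360, 414, 0]) cube([4000, 176, 392]);


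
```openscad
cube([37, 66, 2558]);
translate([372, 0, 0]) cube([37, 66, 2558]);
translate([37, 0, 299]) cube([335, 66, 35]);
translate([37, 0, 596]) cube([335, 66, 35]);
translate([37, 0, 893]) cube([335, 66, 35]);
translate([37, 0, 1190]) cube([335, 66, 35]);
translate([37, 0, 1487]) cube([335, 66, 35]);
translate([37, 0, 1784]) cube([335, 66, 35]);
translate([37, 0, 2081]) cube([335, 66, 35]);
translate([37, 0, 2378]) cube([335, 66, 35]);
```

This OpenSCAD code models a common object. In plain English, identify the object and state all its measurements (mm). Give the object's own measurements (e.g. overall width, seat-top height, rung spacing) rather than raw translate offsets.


A straight ladder. Two 37×66 mm vertical rails, 2558 mm tall, stand 409 mm apart (outside-to-outside) with their front faces coplanar on the −y side. 8 rungs, each 66 mm deep and 35 mm tall, span between the inner faces of the rails, front faces flush with the rails. The lowest rung's underside is at z = 299 mm and rungs are spaced 297 mm apart (underside to underside).


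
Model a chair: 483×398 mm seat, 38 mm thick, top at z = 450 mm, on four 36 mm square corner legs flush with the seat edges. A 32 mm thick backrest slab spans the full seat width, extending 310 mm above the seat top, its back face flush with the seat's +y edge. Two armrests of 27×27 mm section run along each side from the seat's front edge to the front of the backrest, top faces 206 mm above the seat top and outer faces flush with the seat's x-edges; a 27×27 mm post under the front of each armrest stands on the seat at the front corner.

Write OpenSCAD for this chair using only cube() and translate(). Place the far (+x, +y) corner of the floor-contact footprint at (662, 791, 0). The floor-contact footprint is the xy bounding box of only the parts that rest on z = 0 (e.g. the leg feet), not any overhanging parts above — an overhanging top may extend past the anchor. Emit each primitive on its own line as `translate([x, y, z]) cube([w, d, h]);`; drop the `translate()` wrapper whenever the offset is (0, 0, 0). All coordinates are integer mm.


translate([179, 393, 412]) cube([483, 398, 38]);
translate([179, 393, 0]) cube([36, 36, 412]);
translate([626, 393, 0]) cube([36, 36, 412]);
translate([179, 755, 0]) cube([36, 36, 412]);
translate([626, 755, 0]) cube([36, 36, 412]);
translate([179, 759, 450]) cube([483, 32, 310]);
translate([179, 393, 629]) cube([27, 366, 27]);
translate([635, 393, 629]) cube([27, 366, 27]);
translate([179, 393, 450]) cube([27, 27, 179]);
translate([635, 393, 450]) cube([27, 27, 179]);


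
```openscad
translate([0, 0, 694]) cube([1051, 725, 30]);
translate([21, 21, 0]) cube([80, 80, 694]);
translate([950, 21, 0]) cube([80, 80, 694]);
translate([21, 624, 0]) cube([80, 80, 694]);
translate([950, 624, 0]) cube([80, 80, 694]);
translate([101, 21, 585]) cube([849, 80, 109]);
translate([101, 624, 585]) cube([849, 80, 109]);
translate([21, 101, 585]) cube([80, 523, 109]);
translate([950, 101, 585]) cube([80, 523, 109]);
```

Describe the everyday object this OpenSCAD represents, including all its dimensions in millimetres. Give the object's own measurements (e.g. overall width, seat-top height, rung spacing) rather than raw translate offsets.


A rectangular dining table. The top is 1051×725×30 mm with its upper surface at z = 724 mm. It stands on four 80×80 mm square legs, each inset 21 mm from the nearest pair of top edges, running from the floor to the underside of the top. Four apron rails, 80 mm thick and 109 mm tall, run between adjacent legs with their top edges flush with the underside of the top and their outer faces flush with the legs' outer faces.


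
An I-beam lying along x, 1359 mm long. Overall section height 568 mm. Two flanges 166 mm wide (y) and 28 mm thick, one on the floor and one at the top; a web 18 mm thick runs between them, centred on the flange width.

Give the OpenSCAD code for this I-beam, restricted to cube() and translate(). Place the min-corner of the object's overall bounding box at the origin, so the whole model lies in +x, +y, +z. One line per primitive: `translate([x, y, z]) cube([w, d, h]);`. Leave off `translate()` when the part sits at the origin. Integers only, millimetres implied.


cube([1359, 166, 28]);
translate([0, 74, 28]) cube([1359, 18, 512]);
translate([0, 0, 540]) cube([1359, 166, 28]);


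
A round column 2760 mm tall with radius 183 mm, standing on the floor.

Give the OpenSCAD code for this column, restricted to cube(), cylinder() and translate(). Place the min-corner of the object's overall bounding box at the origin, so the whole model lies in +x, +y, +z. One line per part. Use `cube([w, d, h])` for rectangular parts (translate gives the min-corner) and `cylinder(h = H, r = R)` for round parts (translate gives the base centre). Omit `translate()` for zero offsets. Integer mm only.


translate([183, 183, 0]) cylinder(h = 2760, r = 183);


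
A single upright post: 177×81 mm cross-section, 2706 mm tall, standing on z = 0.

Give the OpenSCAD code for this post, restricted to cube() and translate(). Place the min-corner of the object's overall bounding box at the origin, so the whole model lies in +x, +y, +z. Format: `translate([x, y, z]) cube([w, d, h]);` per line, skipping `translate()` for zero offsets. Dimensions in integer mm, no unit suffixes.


cube([177, 81, 2706]);


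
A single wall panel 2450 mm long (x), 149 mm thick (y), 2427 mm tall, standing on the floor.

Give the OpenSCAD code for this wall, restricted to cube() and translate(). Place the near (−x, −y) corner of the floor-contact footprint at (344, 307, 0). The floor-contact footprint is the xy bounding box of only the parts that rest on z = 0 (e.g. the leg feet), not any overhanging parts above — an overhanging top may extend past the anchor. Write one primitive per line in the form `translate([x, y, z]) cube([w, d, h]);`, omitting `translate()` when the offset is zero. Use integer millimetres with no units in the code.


translate([344, 307, 0]) cube([2450, 149, 2427]);


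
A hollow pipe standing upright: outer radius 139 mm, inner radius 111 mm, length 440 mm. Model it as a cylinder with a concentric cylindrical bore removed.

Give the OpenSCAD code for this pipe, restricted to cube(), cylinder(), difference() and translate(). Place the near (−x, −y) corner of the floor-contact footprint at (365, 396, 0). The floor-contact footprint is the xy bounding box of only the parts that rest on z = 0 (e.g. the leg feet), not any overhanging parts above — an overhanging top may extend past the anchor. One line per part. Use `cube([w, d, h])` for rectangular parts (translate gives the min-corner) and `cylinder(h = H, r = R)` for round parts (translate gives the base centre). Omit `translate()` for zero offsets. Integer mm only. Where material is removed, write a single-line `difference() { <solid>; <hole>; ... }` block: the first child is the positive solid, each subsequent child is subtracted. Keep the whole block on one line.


difference() { translate([504, 535, 0]) cylinder(h = 440, r = 139); translate([504, 535, 0]) cylinder(h = 440, r = 111); }


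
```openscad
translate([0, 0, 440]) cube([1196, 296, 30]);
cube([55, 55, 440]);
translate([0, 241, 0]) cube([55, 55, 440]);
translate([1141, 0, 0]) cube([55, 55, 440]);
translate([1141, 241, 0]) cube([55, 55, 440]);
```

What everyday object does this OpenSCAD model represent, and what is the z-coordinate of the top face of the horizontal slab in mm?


A bench. The seat-top height is 470 mm.

A long slab on four corner posts — a bench. The slab sits at z = 440 with thickness 30, so the top is 440 + 30 = 470 mm.


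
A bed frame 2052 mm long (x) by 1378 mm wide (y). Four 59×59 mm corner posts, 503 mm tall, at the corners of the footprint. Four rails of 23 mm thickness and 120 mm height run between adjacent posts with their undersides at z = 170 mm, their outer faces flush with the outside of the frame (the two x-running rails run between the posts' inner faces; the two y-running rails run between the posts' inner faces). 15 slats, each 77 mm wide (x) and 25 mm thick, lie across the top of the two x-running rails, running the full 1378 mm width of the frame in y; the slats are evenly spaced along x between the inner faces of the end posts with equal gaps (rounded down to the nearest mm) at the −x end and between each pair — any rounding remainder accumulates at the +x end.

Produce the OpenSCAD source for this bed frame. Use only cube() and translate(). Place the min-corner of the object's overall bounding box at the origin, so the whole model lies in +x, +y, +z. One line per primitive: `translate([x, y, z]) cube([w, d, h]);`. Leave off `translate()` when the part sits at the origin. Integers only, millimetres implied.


cube([59, 59, 503]);
translate([0, 1319, 0]) cube([59, 59, 503]);
translate([1993, 0, 0]) cube([59, 59, 503]);
translate([1993, 1319, 0]) cube([59, 59, 503]);
translate([59, 0, 170]) cube([1934, 23, 120]);
translate([59, 1355, 170]) cube([1934, 23, 120]);
translate([0, 59, 170]) cube([23, 1260, 120]);
translate([2029, 59, 170]) cube([23, 1260, 120]);
translate([107, 0, 290]) cube([77, 1378, 25]);
translate([232, 0, 290]) cube([77, 1378, 25]);
translate([357, 0, 290]) cube([77, 1378, 25]);
translate([482, 0, 290]) cube([77, 1378, 25]);
translate([607, 0, 290]) cube([77, 1378, 25]);
translate([732, 0, 290]) cube([77, 1378, 25]);
translate([857, 0, 290]) cube([77, 1378, 25]);
translate([982, 0, 290]) cube([77, 1378, 25]);
translate([1107, 0, 290]) cube([77, 1378, 25]);
translate([1232, 0, 290]) cube([77, 1378, 25]);
translate([1357, 0, 290]) cube([77, 1378, 25]);
translate([1482, 0, 290]) cube([77, 1378, 25]);
translate([1607, 0, 290]) cube([77, 1378, 25]);
translate([1732, 0, 290]) cube([77, 1378, 25]);
translate([1857, 0, 290]) cube([77, 1378, 25]);


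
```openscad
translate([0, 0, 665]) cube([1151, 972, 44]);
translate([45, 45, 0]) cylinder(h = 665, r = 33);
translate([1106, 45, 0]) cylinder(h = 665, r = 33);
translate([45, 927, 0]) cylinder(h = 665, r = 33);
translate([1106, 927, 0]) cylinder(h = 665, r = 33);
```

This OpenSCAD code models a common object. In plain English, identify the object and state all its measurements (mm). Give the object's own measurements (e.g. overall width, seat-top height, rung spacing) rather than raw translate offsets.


A rectangular dining table. The top is 1151×972×44 mm with its upper surface at z = 709 mm. It stands on four round legs of 66 mm diameter, each leg's bounding box inset 12 mm from the nearest pair of top edges, running from the floor to the underside of the top.


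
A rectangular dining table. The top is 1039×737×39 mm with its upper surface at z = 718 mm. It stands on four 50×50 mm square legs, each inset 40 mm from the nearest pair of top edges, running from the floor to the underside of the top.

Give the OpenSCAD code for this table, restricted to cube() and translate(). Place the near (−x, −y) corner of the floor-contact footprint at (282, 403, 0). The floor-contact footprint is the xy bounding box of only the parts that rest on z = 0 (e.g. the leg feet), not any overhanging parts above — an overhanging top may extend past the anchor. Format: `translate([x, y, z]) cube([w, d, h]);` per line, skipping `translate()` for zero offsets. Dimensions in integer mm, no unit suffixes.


translate([242, 363, 679]) cube([1039, 737, 39]);
translate([282, 403, 0]) cube([50, 50, 679]);
translate([1191, 403, 0]) cube([50, 50, 679]);
translate([282, 1010, 0]) cube([50, 50, 679]);
translate([1191, 1010, 0]) cube([50, 50, 679]);


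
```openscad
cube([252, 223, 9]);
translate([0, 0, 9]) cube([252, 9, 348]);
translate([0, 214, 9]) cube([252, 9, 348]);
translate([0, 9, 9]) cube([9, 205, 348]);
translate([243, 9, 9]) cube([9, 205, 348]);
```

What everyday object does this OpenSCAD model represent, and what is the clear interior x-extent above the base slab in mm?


An open box. The internal width is 234 mm.

A 252×223 base slab with four walls standing on it — an open box. The base is 252 mm wide and the walls are 9 mm thick, so the internal width is 252 − 2 × 9 = 234 mm.


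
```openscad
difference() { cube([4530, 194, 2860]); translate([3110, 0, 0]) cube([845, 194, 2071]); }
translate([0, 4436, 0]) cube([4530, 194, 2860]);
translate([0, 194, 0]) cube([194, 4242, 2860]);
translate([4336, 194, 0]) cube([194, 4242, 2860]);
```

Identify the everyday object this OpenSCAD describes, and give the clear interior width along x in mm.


A single room. The interior width is 4142 mm.

Four walls enclosing a rectangle with a door in the front wall — a room. Outside width 4530 minus two 194 mm walls gives 4142 mm.


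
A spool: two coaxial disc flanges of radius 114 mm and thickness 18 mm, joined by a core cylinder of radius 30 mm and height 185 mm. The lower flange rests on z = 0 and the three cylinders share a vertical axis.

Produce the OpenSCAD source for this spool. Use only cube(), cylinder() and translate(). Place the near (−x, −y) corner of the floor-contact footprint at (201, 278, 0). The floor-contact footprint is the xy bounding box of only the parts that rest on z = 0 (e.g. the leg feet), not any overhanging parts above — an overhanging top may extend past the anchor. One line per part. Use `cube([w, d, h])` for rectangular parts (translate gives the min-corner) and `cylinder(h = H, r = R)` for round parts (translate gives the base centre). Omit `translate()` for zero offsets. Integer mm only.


translate([315, 392, 0]) cylinder(h = 18, r = 114);
translate([315, 392, 18]) cylinder(h = 185, r = 30);
translate([315, 392, 203]) cylinder(h = 18, r = 114);


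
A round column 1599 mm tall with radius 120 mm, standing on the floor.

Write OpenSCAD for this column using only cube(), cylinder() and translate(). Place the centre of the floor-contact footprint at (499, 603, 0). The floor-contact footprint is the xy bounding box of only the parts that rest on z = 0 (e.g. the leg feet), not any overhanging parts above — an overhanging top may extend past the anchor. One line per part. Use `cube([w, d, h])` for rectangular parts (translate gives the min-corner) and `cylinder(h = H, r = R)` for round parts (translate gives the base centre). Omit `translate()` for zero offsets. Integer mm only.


translate([499, 603, 0]) cylinder(h = 1599, r = 120);


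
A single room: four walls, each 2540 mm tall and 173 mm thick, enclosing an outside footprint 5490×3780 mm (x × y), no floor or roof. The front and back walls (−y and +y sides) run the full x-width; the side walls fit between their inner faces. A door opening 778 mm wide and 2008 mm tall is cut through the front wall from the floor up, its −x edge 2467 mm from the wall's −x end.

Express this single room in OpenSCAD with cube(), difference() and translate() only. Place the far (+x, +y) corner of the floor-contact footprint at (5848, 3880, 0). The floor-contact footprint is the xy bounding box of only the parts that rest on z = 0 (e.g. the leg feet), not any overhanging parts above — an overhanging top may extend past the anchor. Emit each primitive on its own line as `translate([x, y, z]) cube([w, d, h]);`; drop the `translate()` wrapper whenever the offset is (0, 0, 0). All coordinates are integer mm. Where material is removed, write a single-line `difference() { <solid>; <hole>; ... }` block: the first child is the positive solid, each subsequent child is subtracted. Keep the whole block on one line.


difference() { translate([358, 100, 0]) cube([5490, 173, 2540]); translate([2825, 100, 0]) cube([778, 173, 2008]); }
translate([358, 3707, 0]) cube([5490, 173, 2540]);
translate([358, 273, 0]) cube([173, 3434, 2540]);
translate([5675, 273, 0]) cube([173, 3434, 2540]);


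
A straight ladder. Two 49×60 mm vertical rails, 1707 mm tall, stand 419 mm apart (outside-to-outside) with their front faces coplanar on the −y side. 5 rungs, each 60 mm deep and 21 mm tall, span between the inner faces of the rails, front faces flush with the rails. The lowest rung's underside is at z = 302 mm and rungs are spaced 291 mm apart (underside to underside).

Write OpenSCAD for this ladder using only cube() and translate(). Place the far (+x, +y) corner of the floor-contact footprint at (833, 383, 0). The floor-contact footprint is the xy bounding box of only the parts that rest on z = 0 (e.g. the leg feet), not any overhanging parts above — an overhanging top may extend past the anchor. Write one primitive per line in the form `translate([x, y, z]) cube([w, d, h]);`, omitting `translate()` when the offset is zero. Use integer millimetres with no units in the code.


translate([414, 323, 0]) cube([49, 60, 1707]);
translate([784, 323, 0]) cube([49, 60, 1707]);
translate([463, 323, 302]) cube([321, 60, 21]);
translate([463, 323, 593]) cube([321, 60, 21]);
translate([463, 323, 884]) cube([321, 60, 21]);
translate([463, 323, 1175]) cube([321, 60, 21]);
translate([463, 323, 1466]) cube([321, 60, 21]);


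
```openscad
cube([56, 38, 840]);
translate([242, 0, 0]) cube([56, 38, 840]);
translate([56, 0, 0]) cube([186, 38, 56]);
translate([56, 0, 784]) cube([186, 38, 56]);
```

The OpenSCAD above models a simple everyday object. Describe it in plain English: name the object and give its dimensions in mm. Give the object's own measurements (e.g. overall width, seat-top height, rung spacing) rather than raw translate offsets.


A rectangular picture frame lying in the x–z plane (depth along y). The opening is 186 mm wide (x) by 728 mm tall (z), surrounded by a border 56 mm wide on all four sides. The frame is 38 mm deep and is made of two full-height vertical stiles with two horizontal rails fitted between them.


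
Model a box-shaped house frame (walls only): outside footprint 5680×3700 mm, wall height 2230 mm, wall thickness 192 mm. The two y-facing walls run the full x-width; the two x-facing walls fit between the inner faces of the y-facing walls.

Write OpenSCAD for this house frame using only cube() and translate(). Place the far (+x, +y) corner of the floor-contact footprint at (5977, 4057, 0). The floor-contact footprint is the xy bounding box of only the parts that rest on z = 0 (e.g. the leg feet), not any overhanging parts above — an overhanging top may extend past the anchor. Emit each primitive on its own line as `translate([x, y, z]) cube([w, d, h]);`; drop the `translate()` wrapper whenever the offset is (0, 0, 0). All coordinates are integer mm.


translate([297, 357, 0]) cube([5680, 192, 2230]);
translate([297, 3865, 0]) cube([5680, 192, 2230]);
translate([297, 549, 0]) cube([192, 3316, 2230]);
translate([5785, 549, 0]) cube([192, 3316, 2230]);


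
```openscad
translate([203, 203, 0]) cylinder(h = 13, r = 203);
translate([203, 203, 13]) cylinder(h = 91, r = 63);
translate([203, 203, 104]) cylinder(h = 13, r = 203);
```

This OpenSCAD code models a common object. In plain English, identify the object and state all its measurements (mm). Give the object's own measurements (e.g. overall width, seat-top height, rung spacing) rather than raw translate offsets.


A spool: two coaxial disc flanges of radius 203 mm and thickness 13 mm, joined by a core cylinder of radius 63 mm and height 91 mm. The lower flange rests on z = 0 and the three cylinders share a vertical axis.


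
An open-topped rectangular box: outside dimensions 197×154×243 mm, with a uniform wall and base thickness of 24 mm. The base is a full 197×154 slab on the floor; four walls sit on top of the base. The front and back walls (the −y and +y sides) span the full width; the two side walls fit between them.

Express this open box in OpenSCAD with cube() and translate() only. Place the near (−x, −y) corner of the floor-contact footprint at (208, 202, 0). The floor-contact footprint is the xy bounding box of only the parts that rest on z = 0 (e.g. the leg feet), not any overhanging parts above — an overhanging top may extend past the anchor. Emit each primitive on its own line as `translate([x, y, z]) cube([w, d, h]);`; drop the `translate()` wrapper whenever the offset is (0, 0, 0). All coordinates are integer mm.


translate([208, 202, 0]) cube([197, 154, 24]);
translate([208, 202, 24]) cube([197, 24, 219]);
translate([208, 332, 24]) cube([197, 24, 219]);
translate([208, 226, 24]) cube([24, 106, 219]);
translate([381, 226, 24]) cube([24, 106, 219]);


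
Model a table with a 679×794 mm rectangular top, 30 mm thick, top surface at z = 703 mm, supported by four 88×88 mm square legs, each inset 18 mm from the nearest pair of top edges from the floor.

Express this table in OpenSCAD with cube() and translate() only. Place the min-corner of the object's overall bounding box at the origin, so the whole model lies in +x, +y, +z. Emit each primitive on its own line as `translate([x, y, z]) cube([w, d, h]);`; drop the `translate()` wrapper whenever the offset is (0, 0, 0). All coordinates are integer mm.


translate([0, 0, 673]) cube([679, 794, 30]);
translate([18, 18, 0]) cube([88, 88, 673]);
translate([573, 18, 0]) cube([88, 88, 673]);
translate([18, 688, 0]) cube([88, 88, 673]);
translate([573, 688, 0]) cube([88, 88, 673]);


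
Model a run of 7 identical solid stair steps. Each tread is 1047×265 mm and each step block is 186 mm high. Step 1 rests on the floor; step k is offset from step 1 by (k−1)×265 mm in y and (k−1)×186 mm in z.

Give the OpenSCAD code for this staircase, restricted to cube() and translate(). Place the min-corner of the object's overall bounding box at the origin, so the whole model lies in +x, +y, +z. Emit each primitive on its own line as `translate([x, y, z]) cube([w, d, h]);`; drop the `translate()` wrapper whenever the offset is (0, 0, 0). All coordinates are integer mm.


cube([1047, 265, 186]);
translate([0, 265, 186]) cube([1047, 265, 186]);
translate([0, 530, 372]) cube([1047, 265, 186]);
translate([0, 795, 558]) cube([1047, 265, 186]);
translate([0, 1060, 744]) cube([1047, 265, 186]);
translate([0, 1325, 930]) cube([1047, 265, 186]);
translate([0, 1590, 1116]) cube([1047, 265, 186]);


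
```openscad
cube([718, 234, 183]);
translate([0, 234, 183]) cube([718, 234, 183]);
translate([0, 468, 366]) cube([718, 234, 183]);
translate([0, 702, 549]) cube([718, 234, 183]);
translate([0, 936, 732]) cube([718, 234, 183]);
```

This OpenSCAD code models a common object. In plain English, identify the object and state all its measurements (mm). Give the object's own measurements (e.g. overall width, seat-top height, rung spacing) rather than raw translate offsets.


A straight staircase of 5 solid steps. Each step is 718 mm wide (x), 234 mm deep (y, the going) and 183 mm tall (the rise). The first step rests on the floor; each subsequent step sits one going further in +y and one rise higher in +z, directly behind and above the previous step with no overlap.


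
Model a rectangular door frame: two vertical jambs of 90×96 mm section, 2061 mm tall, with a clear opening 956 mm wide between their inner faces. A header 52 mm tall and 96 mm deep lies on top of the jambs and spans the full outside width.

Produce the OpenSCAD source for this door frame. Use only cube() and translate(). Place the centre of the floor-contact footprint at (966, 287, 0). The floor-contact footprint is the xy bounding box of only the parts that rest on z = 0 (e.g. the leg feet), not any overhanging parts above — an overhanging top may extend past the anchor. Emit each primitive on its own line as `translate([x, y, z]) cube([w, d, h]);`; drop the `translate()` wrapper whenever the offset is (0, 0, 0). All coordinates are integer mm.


translate([398, 239, 0]) cube([90, 96, 2061]);
translate([1444, 239, 0]) cube([90, 96, 2061]);
translate([398, 239, 2061]) cube([1136, 96, 52]);


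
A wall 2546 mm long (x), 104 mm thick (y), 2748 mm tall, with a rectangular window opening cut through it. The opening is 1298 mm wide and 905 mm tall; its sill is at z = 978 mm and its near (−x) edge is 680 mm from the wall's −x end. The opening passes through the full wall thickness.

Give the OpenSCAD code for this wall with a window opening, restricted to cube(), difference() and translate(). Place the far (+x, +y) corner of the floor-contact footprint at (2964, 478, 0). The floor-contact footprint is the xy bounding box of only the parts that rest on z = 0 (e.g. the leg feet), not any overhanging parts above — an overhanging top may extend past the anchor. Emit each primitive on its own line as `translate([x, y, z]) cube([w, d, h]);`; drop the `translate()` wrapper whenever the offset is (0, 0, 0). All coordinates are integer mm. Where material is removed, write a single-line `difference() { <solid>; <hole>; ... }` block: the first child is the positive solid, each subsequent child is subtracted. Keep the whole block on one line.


difference() { translate([418, 374, 0]) cube([2546, 104, 2748]); translate([1098, 374, 978]) cube([1298, 104, 905]); }


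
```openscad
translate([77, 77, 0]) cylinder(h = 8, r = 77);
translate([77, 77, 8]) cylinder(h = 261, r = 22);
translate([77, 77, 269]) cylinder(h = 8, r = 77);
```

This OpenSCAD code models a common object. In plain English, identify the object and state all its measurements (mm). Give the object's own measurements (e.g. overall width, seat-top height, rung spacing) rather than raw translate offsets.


A spool: two coaxial disc flanges of radius 77 mm and thickness 8 mm, joined by a core cylinder of radius 22 mm and height 261 mm. The lower flange rests on z = 0 and the three cylinders share a vertical axis.


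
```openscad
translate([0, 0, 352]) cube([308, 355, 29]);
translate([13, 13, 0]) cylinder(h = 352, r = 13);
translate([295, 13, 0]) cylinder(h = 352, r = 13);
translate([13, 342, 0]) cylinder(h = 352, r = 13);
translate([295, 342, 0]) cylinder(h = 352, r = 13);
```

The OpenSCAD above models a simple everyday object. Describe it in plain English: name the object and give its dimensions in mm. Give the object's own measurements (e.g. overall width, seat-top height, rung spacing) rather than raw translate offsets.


A four-legged stool. The seat is a 308×355×29 mm slab whose top surface is at z = 381 mm; four round legs, each 26 mm in diameter, run from the floor (z = 0) to the underside of the seat, each leg's axis is inset half a diameter from the nearest pair of seat edges (so the leg's bounding box is flush with the corner).


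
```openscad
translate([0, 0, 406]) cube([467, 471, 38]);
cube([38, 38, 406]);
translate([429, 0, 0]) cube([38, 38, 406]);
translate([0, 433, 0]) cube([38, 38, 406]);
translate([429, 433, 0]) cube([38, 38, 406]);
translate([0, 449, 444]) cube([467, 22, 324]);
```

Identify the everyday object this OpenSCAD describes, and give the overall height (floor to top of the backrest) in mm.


A chair. The overall height is 768 mm.

A slab on four corner posts with a tall panel at the back — a chair. The seat slab sits at z = 406 with thickness 38, and the 324 mm backrest starts at the seat top, so the overall height is 406 + 38 + 324 = 768 mm.


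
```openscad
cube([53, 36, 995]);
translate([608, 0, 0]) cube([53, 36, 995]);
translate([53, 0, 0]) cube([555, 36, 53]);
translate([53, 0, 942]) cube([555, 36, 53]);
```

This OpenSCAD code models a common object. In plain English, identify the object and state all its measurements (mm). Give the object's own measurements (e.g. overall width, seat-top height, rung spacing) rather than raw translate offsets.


A rectangular picture frame lying in the x–z plane (depth along y). The opening is 555 mm wide (x) by 889 mm tall (z), surrounded by a border 53 mm wide on all four sides. The frame is 36 mm deep and is made of two full-height vertical stiles with two horizontal rails fitted between them.


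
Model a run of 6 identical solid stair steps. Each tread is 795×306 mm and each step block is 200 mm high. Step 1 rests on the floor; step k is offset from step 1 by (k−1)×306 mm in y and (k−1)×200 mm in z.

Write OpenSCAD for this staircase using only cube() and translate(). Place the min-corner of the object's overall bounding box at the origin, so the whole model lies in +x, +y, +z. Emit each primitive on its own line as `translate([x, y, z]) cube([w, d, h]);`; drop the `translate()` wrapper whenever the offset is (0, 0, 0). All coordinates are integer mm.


cube([795, 306, 200]);
translate([0, 306, 200]) cube([795, 306, 200]);
translate([0, 612, 400]) cube([795, 306, 200]);
translate([0, 918, 600]) cube([795, 306, 200]);
translate([0, 1224, 800]) cube([795, 306, 200]);
translate([0, 1530, 1000]) cube([795, 306, 200]);


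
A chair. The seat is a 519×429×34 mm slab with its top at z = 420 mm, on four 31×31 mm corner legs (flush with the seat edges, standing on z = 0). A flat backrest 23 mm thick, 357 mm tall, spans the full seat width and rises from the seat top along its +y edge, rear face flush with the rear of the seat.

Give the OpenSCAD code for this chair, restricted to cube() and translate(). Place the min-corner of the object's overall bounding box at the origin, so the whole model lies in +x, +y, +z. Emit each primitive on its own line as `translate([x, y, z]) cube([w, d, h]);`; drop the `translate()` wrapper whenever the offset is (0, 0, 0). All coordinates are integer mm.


// leg_h = 420 - 34 = 386
translate([0, 0, 386]) cube([519, 429, 34]);
cube([31, 31, 386]);
translate([488, 0, 0]) cube([31, 31, 386]);
translate([0, 398, 0]) cube([31, 31, 386]);
translate([488, 398, 0]) cube([31, 31, 386]);
translate([0, 406, 420]) cube([519, 23, 357]);


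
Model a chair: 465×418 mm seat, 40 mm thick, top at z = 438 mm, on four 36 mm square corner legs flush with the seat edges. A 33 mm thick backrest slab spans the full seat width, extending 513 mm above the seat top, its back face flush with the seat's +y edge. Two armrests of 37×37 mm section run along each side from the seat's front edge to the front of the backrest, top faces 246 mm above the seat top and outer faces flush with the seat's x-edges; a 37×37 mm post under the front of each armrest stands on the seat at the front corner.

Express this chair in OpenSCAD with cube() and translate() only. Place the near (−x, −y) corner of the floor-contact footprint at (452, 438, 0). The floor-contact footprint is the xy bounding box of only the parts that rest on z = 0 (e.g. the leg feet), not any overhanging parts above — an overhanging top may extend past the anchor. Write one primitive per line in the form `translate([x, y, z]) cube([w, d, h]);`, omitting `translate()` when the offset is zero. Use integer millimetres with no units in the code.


translate([452, 438, 398]) cube([465, 418, 40]);
translate([452, 438, 0]) cube([36, 36, 398]);
translate([881, 438, 0]) cube([36, 36, 398]);
translate([452, 820, 0]) cube([36, 36, 398]);
translate([881, 820, 0]) cube([36, 36, 398]);
translate([452, 823, 438]) cube([465, 33, 513]);
translate([452, 438, 647]) cube([37, 385, 37]);
translate([880, 438, 647]) cube([37, 385, 37]);
translate([452, 438, 438]) cube([37, 37, 209]);
translate([880, 438, 438]) cube([37, 37, 209]);


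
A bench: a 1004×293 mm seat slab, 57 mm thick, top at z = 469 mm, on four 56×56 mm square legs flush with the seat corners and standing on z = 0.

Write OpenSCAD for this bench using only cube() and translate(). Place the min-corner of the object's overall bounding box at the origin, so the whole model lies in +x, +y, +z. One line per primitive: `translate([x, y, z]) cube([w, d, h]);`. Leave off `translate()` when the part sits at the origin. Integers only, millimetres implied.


// leg_h = 469 − 57 = 412
translate([0, 0, 412]) cube([1004, 293, 57]);
cube([56, 56, 412]);
translate([0, 237, 0]) cube([56, 56, 412]);
translate([948, 0, 0]) cube([56, 56, 412]);
translate([948, 237, 0]) cube([56, 56, 412]);


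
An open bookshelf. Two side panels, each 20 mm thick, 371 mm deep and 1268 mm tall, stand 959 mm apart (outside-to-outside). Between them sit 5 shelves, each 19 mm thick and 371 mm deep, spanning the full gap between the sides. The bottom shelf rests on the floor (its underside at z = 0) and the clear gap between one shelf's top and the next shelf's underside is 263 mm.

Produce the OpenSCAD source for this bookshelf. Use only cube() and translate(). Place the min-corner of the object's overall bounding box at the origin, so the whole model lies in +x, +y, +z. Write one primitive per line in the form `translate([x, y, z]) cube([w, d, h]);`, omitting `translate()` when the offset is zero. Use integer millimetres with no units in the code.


cube([20, 371, 1268]);
translate([939, 0, 0]) cube([20, 371, 1268]);
translate([20, 0, 0]) cube([919, 371, 19]);
translate([20, 0, 282]) cube([919, 371, 19]);
translate([20, 0, 564]) cube([919, 371, 19]);
translate([20, 0, 846]) cube([919, 371, 19]);
translate([20, 0, 1128]) cube([919, 371, 19]);


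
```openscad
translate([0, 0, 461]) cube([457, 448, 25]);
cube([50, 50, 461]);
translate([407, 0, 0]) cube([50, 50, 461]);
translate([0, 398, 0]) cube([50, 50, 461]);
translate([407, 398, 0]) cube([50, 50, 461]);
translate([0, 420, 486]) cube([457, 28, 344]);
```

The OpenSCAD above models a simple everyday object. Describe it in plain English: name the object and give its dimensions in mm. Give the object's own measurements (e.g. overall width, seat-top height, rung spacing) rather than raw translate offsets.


A chair. The seat is a 457×448×25 mm slab with its top at z = 486 mm, on four 50×50 mm corner legs (flush with the seat edges, standing on z = 0). A flat backrest 28 mm thick, 344 mm tall, spans the full seat width and rises from the seat top along its +y edge, rear face flush with the rear of the seat.


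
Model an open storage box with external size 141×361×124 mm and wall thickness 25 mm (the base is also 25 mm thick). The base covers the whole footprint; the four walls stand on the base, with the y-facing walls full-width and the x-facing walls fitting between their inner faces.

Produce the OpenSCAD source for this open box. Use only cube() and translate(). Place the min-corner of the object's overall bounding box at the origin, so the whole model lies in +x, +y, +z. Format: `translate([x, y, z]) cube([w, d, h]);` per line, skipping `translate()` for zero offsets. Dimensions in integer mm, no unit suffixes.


cube([141, 361, 25]);
translate([0, 0, 25]) cube([141, 25, 99]);
translate([0, 336, 25]) cube([141, 25, 99]);
translate([0, 25, 25]) cube([25, 311, 99]);
translate([116, 25, 25]) cube([25, 311, 99]);


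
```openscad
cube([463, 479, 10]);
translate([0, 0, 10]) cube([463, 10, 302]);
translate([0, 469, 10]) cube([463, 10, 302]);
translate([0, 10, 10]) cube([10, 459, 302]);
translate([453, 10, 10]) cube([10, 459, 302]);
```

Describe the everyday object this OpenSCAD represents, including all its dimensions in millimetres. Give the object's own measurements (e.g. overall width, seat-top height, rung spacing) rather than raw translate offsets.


An open-topped rectangular box: outside dimensions 463×479×312 mm, with a uniform wall and base thickness of 10 mm. The base is a full 463×479 slab on the floor; four walls sit on top of the base. The front and back walls (the −y and +y sides) span the full width; the two side walls fit between them.


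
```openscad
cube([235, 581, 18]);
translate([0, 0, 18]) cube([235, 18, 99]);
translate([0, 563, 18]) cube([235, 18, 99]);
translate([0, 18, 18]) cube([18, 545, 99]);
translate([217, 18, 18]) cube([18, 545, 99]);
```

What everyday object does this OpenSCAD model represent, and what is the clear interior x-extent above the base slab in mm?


An open box. The internal width is 199 mm.

A 235×581 base slab with four walls standing on it — an open box. The base is 235 mm wide and the walls are 18 mm thick, so the internal width is 235 − 2 × 18 = 199 mm.
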